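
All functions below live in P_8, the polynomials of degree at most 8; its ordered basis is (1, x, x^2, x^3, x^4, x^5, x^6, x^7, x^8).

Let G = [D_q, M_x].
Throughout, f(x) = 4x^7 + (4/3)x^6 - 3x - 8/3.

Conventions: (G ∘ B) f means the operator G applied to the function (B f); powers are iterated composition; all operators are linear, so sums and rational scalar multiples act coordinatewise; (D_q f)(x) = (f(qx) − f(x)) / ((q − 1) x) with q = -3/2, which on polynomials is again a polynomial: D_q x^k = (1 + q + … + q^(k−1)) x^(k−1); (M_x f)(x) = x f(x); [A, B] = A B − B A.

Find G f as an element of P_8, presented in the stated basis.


the result is g(x) = -(2187/32)x^7 + (243/16)x^6 + (9/2)x - 8/3

M_x f = 4x^8 + (4/3)x^7 - 3x^2 - (8/3)x
D_q M_x f = -(1261/32)x^7 + (463/48)x^6 + (3/2)x - 8/3
D_q f = (463/16)x^6 - (133/24)x^5 - 3
M_x D_q f = (463/16)x^7 - (133/24)x^6 - 3x
[D_q, M_x] f = -(2187/32)x^7 + (243/16)x^6 + (9/2)x - 8/3


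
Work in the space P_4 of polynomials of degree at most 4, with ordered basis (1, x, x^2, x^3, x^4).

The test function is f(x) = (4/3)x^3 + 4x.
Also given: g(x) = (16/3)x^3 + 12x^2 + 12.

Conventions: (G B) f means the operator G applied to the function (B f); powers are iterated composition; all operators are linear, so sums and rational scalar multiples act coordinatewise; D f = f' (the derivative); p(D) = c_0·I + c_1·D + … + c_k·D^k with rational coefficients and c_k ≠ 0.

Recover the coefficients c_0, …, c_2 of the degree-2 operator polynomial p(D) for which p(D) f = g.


p(D) = 4·I + 3·D − 2·D^2, i.e. c_0 = 4, c_1 = 3, c_2 = -2

D^0 f = (4/3)x^3 + 4x
D^1 f = 4x^2 + 4
D^2 f = 8x
matching coefficients of g against c_0 f + c_1 Df + … from the top degree down determines the c_i
solution: c_0 = 4, c_1 = 3, c_2 = -2


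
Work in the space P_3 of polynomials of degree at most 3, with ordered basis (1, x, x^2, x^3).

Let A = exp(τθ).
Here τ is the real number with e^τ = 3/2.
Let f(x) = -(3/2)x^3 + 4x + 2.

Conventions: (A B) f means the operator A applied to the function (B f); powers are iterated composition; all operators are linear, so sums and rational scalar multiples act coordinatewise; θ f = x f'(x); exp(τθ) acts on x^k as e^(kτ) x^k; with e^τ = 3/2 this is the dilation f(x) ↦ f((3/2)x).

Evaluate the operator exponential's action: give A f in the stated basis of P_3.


the image equals g(x) = -(81/16)x^3 + 6x + 2

exp(τθ) x^k = e^(kτ) x^k; with e^τ = 3/2 this sends x^k to (3/2)^k x^k
x ↦ 3/2 x
x^3 ↦ 27/8 x^3
applying this coordinatewise to f: exp(τθ) f = -(81/16)x^3 + 6x + 2


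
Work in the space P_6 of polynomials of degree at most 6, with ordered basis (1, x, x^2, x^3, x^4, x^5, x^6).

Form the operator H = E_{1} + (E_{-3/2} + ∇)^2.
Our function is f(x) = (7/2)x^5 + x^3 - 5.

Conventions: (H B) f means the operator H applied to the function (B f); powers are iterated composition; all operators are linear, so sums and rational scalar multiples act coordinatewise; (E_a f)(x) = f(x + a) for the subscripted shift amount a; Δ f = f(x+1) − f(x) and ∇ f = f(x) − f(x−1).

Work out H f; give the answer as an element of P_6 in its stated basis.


the result is g(x) = 7x^5 + 142x^3 - (525/2)x^2 + 502x - 5425/16

E_{1} f = (7/2)x^5 + (35/2)x^4 + 36x^3 + 38x^2 + (41/2)x - 1/2
E_{-3/2} f = (7/2)x^5 - (105/4)x^4 + (319/4)x^3 - (981/8)x^2 + (3051/32)x - 2237/64
∇ f = (35/2)x^4 - 35x^3 + 38x^2 - (41/2)x + 9/2
(E_{-3/2} + ∇) f = (7/2)x^5 - (35/4)x^4 + (179/4)x^3 - (677/8)x^2 + (2395/32)x - 1949/64
E_{-3/2} (E_{-3/2} + ∇) f = (7/2)x^5 - 35x^4 + 176x^3 - (2089/4)x^2 + (1675/2)x - 17761/32
∇ (E_{-3/2} + ∇) f = (35/2)x^4 - 70x^3 + (887/4)x^2 - 356x + 6927/32
(E_{-3/2} + ∇) (E_{-3/2} + ∇) f = (7/2)x^5 - (35/2)x^4 + 106x^3 - (601/2)x^2 + (963/2)x - 5417/16
(E_{1} + (E_{-3/2} + ∇)^2) f = 7x^5 + 142x^3 - (525/2)x^2 + 502x - 5425/16


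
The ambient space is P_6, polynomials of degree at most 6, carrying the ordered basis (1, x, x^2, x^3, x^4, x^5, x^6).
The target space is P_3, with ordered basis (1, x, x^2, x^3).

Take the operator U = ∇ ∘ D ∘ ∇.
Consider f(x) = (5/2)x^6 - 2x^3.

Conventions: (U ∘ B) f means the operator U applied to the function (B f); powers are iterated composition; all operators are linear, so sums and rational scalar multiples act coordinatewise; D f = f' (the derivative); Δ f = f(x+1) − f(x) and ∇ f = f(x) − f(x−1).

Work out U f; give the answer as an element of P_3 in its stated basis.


∇ f = 15x^5 - (75/2)x^4 + 50x^3 - (87/2)x^2 + 21x - 9/2
D ∇ f = 75x^4 - 150x^3 + 150x^2 - 87x + 21
∇ D ∇ f = 300x^3 - 900x^2 + 1050x - 462

the image equals g(x) = 300x^3 - 900x^2 + 1050x - 462


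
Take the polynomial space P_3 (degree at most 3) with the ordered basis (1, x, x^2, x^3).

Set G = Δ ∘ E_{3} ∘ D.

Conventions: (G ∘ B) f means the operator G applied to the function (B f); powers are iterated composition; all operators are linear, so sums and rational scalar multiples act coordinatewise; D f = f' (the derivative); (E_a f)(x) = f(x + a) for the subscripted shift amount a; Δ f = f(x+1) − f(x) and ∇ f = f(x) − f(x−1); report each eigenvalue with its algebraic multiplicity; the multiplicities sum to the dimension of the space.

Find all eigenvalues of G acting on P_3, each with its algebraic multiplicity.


λ = 0 (multiplicity 4)

image of 1: 0
image of x: 0
image of x^2: 2
image of x^3: 6x + 21
the matrix is upper triangular; its diagonal is (0, 0, 0, 0)
for a triangular matrix the eigenvalues are the diagonal entries, with algebraic multiplicity their repetition count


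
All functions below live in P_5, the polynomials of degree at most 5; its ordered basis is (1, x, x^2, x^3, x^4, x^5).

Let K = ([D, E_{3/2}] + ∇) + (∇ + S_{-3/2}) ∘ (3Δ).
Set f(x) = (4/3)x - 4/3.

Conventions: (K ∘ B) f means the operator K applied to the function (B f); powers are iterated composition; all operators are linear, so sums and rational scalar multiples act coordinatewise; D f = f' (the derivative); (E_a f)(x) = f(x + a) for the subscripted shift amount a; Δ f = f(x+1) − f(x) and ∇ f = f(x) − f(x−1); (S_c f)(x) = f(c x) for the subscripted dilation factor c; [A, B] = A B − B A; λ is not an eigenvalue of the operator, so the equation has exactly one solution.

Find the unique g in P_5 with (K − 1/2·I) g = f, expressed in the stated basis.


g(x) = -(8/3)x - 56/3

write g with unknown coordinates in the stated basis and equate coefficients in (K − 1/2·I) g = f
solving from the highest basis element down gives g = -(8/3)x - 56/3
check: K g = -32/3
so K g − 1/2·g = (4/3)x - 4/3 = f ✓


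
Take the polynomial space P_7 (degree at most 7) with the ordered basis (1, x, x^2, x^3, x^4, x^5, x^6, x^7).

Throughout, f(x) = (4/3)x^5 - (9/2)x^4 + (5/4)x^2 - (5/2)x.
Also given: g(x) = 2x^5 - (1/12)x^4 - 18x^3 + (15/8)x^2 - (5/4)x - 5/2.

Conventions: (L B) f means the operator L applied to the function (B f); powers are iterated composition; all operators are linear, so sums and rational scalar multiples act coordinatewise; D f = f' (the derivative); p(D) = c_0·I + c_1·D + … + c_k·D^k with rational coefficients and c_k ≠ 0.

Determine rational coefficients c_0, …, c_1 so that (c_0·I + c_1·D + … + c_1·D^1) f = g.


D^0 f = (4/3)x^5 - (9/2)x^4 + (5/4)x^2 - (5/2)x
D^1 f = (20/3)x^4 - 18x^3 + (5/2)x - 5/2
matching coefficients of g against c_0 f + c_1 Df + … from the top degree down determines the c_i
solution: c_0 = 3/2, c_1 = 1

p(D) = (3/2)·I + D, i.e. c_0 = 3/2, c_1 = 1


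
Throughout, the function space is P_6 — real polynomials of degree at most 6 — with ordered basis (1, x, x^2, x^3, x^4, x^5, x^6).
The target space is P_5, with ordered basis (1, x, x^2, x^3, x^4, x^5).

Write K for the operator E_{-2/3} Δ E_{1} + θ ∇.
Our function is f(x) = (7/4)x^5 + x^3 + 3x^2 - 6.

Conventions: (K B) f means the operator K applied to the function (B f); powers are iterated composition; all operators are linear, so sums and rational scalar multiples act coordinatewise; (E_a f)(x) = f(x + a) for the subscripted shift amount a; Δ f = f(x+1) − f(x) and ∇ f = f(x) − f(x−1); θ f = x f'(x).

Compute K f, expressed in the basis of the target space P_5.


g(x) = (175/4)x^4 - (70/3)x^3 + (509/6)x^2 + (1771/54)x + 4763/324

E_{1} f = (7/4)x^5 + (35/4)x^4 + (37/2)x^3 + (47/2)x^2 + (71/4)x - 1/4
Δ E_{1} f = (35/4)x^4 + (105/2)x^3 + (251/2)x^2 + (585/4)x + 281/4
E_{-2/3} Δ E_{1} f = (35/4)x^4 + (175/6)x^3 + (263/6)x^2 + (4163/108)x + 4763/324
∇ f = (35/4)x^4 - (35/2)x^3 + (41/2)x^2 - (23/4)x - 1/4
θ ∇ f = 35x^4 - (105/2)x^3 + 41x^2 - (23/4)x
(E_{-2/3} Δ E_{1} + θ ∇) f = (175/4)x^4 - (70/3)x^3 + (509/6)x^2 + (1771/54)x + 4763/324


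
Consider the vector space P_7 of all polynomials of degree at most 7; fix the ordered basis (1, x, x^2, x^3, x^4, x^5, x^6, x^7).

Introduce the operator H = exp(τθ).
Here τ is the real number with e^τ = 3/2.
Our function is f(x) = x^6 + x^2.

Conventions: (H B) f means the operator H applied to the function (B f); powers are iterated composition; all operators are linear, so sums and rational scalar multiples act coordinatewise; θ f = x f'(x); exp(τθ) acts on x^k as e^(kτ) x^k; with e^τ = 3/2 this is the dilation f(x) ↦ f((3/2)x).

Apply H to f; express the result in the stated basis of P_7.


exp(τθ) x^k = e^(kτ) x^k; with e^τ = 3/2 this sends x^k to (3/2)^k x^k
x^2 ↦ 9/4 x^2
x^6 ↦ 729/64 x^6
applying this coordinatewise to f: exp(τθ) f = (729/64)x^6 + (9/4)x^2

g(x) = (729/64)x^6 + (9/4)x^2


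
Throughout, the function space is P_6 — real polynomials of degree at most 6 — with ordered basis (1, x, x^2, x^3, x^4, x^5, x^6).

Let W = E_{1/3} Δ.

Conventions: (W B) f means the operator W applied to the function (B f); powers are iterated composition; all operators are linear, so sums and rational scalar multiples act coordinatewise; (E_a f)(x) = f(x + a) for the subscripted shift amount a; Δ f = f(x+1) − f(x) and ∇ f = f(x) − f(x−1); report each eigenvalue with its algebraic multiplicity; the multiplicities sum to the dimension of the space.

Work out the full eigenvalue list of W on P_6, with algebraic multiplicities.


λ = 0 (multiplicity 7)

image of 1: 0
image of x: 1
image of x^2: 2x + 5/3
image of x^3: 3x^2 + 5x + 7/3
image of x^4: 4x^3 + 10x^2 + (28/3)x + 85/27
image of x^5: 5x^4 + (50/3)x^3 + (70/3)x^2 + (425/27)x + 341/81
image of x^6: 6x^5 + 25x^4 + (140/3)x^3 + (425/9)x^2 + (682/27)x + 455/81
the matrix is upper triangular; its diagonal is (0, 0, 0, 0, 0, 0, 0)
for a triangular matrix the eigenvalues are the diagonal entries, with algebraic multiplicity their repetition count


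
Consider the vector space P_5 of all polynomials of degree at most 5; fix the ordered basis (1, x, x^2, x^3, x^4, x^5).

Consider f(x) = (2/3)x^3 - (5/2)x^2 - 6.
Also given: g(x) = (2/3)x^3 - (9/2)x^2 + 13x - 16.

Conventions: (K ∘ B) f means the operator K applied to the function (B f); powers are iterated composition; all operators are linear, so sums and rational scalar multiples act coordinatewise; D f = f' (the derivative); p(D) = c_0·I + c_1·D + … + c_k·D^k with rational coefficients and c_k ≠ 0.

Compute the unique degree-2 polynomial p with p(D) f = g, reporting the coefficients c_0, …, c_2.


p(D) = I − D + 2·D^2, i.e. c_0 = 1, c_1 = -1, c_2 = 2

D^0 f = (2/3)x^3 - (5/2)x^2 - 6
D^1 f = 2x^2 - 5x
D^2 f = 4x - 5
matching coefficients of g against c_0 f + c_1 Df + … from the top degree down determines the c_i
solution: c_0 = 1, c_1 = -1, c_2 = 2


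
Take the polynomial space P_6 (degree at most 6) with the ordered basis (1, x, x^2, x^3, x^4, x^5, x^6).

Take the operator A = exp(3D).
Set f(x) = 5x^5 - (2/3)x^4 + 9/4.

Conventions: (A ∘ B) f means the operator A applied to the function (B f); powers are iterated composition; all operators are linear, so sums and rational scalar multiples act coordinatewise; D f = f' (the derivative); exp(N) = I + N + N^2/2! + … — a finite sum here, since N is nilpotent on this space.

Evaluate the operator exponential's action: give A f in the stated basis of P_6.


the image equals g(x) = 5x^5 + (223/3)x^4 + 442x^3 + 1314x^2 + 1953x + 4653/4

order-1 term: 75x^4 - 8x^3
order-2 term: 450x^3 - 36x^2
order-3 term: 1350x^2 - 72x
order-4 term: 2025x - 54
order-5 term: 1215
the series for exp(3D) f terminates at order 5
exp(3D) f = 5x^5 + (223/3)x^4 + 442x^3 + 1314x^2 + 1953x + 4653/4


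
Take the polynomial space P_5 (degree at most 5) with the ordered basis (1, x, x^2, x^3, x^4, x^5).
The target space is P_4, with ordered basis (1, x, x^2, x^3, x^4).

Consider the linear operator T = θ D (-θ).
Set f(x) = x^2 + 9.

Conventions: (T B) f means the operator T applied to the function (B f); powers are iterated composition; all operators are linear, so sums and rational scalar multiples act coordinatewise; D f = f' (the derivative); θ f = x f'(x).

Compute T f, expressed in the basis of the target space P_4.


θ f = 2x^2
(-θ) f = -2x^2
D (-θ) f = -4x
θ D (-θ) f = -4x

the result is g(x) = -4x


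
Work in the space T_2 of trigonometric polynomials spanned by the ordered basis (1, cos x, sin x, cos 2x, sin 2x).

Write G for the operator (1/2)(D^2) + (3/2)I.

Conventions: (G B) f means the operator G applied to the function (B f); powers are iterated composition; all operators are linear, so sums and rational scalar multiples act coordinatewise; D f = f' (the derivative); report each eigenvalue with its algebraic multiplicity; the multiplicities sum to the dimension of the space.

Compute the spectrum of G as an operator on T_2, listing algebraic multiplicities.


λ = -1/2 (multiplicity 2), λ = 1 (multiplicity 2), λ = 3/2 (multiplicity 1)

image of 1: 3/2
image of cos x: cos x
image of sin x: sin x
image of cos 2x: -(1/2)cos 2x
image of sin 2x: -(1/2)sin 2x
the matrix is diagonal; its diagonal is (3/2, 1, 1, -1/2, -1/2)
for a triangular matrix the eigenvalues are the diagonal entries, with algebraic multiplicity their repetition count


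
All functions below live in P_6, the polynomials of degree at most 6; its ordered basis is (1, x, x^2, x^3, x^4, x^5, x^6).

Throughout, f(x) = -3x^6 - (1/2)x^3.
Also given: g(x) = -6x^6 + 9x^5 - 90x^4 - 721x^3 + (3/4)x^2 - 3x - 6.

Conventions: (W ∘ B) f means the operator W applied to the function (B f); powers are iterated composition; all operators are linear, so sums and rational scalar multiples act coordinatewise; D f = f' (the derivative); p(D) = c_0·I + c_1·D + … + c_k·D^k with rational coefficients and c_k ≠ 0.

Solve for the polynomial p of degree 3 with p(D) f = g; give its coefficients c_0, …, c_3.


D^0 f = -3x^6 - (1/2)x^3
D^1 f = -18x^5 - (3/2)x^2
D^2 f = -90x^4 - 3x
D^3 f = -360x^3 - 3
matching coefficients of g against c_0 f + c_1 Df + … from the top degree down determines the c_i
solution: c_0 = 2, c_1 = -1/2, c_2 = 1, c_3 = 2

c_0 = 2, c_1 = -1/2, c_2 = 1, c_3 = 2


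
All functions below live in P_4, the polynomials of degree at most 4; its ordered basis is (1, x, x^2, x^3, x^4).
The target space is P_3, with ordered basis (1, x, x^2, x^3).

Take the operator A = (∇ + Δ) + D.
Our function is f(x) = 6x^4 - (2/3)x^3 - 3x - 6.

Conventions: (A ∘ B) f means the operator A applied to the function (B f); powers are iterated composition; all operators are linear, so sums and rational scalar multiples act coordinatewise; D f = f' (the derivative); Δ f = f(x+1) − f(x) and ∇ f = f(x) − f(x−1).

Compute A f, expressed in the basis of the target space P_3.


g(x) = 72x^3 - 6x^2 + 48x - 31/3

∇ f = 24x^3 - 38x^2 + 26x - 29/3
Δ f = 24x^3 + 34x^2 + 22x + 7/3
(∇ + Δ) f = 48x^3 - 4x^2 + 48x - 22/3
D f = 24x^3 - 2x^2 - 3
((∇ + Δ) + D) f = 72x^3 - 6x^2 + 48x - 31/3


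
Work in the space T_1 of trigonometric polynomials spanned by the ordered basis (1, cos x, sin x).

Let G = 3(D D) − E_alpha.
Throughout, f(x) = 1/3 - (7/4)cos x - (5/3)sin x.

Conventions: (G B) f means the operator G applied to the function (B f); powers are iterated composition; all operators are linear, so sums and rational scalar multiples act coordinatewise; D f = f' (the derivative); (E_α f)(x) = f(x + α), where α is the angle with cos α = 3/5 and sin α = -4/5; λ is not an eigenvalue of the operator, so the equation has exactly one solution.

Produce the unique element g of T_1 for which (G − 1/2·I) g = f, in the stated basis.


write g with unknown coordinates in the stated basis and equate coefficients in (G − 1/2·I) g = f
solving from the highest basis element down gives g = -2/9 + (1021/2094)cos x + (326/1047)sin x
check: G g = 2/9 - (1577/1047)cos x - (1582/1047)sin x
so G g − 1/2·g = 1/3 - (7/4)cos x - (5/3)sin x = f ✓

g(x) = -2/9 + (1021/2094)cos x + (326/1047)sin x


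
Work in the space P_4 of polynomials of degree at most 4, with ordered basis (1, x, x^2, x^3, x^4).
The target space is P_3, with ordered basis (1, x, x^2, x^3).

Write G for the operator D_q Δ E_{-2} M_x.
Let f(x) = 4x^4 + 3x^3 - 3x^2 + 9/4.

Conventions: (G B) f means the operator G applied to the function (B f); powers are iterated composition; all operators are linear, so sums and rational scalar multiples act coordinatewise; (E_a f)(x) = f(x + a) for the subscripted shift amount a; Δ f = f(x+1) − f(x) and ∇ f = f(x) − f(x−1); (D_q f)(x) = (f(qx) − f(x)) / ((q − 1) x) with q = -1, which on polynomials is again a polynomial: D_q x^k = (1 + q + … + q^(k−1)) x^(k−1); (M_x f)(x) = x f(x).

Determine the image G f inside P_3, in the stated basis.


the image equals g(x) = -108x^2 - 189

M_x f = 4x^5 + 3x^4 - 3x^3 + (9/4)x
E_{-2} M_x f = 4x^5 - 37x^4 + 133x^3 - 230x^2 + (761/4)x - 121/2
Δ (E_{-2} M_x) f = 20x^4 - 108x^3 + 217x^2 - 189x + 241/4
D_q Δ (E_{-2} M_x) f = -108x^2 - 189


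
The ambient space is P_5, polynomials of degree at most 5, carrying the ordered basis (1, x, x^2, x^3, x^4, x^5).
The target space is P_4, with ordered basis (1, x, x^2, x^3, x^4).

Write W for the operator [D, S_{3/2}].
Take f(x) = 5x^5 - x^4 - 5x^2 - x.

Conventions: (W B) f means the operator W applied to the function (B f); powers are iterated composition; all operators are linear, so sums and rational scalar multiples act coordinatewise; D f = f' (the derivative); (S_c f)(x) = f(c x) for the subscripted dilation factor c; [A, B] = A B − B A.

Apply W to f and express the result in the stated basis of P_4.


S_{3/2} f = (1215/32)x^5 - (81/16)x^4 - (45/4)x^2 - (3/2)x
D S_{3/2} f = (6075/32)x^4 - (81/4)x^3 - (45/2)x - 3/2
D f = 25x^4 - 4x^3 - 10x - 1
S_{3/2} D f = (2025/16)x^4 - (27/2)x^3 - 15x - 1
[D, S_{3/2}] f = (2025/32)x^4 - (27/4)x^3 - (15/2)x - 1/2

the result is g(x) = (2025/32)x^4 - (27/4)x^3 - (15/2)x - 1/2


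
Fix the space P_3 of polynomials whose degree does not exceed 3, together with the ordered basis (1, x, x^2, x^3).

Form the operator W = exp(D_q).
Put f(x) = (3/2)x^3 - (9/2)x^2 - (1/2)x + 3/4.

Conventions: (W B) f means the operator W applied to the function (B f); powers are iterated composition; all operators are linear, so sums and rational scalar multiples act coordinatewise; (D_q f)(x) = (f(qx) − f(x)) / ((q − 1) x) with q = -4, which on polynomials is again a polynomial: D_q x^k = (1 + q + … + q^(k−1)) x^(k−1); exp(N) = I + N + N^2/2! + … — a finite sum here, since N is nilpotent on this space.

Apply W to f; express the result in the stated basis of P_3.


the result is g(x) = (3/2)x^3 + 15x^2 - (65/4)x - 11/4

order-1 term: (39/2)x^2 + (27/2)x - 1/2
order-2 term: -(117/4)x + 27/4
order-3 term: -39/4
the series for exp(D_q) f terminates at order 3
exp(D_q) f = (3/2)x^3 + 15x^2 - (65/4)x - 11/4


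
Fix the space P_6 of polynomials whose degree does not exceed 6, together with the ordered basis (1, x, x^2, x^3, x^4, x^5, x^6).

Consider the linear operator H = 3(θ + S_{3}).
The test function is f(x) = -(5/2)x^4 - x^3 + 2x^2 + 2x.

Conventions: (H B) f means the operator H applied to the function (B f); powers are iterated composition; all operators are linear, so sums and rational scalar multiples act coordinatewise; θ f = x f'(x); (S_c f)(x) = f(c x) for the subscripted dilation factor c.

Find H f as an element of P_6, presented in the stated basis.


θ f = -10x^4 - 3x^3 + 4x^2 + 2x
S_{3} f = -(405/2)x^4 - 27x^3 + 18x^2 + 6x
(θ + S_{3}) f = -(425/2)x^4 - 30x^3 + 22x^2 + 8x
(3(θ + S_{3})) f = -(1275/2)x^4 - 90x^3 + 66x^2 + 24x

the result is g(x) = -(1275/2)x^4 - 90x^3 + 66x^2 + 24x


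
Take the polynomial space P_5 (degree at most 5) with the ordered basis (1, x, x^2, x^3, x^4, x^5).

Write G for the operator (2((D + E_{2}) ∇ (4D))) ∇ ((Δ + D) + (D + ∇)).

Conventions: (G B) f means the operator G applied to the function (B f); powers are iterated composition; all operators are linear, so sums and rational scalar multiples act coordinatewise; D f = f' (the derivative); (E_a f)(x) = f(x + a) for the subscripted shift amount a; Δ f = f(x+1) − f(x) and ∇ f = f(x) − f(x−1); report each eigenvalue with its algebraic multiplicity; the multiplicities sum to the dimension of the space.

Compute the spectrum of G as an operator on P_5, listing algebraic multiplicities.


λ = 0 (multiplicity 6)

image of 1: 0
image of x: 0
image of x^2: 0
image of x^3: 0
image of x^4: 768
image of x^5: 3840x + 7680
the matrix is upper triangular; its diagonal is (0, 0, 0, 0, 0, 0)
for a triangular matrix the eigenvalues are the diagonal entries, with algebraic multiplicity their repetition count


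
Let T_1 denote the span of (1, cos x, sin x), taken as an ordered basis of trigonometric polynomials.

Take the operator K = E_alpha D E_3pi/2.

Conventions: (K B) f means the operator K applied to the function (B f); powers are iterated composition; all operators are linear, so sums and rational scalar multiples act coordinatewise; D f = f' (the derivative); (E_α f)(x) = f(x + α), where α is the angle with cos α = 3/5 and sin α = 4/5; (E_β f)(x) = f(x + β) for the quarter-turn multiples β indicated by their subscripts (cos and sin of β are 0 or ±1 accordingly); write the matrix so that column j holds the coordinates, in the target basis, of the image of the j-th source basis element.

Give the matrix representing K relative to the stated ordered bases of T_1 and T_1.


the matrix is [[0, 0, 0]; [0, 3/5, 4/5]; [0, -4/5, 3/5]] (rows listed top to bottom)

image of 1: 0
image of cos x: (3/5)cos x - (4/5)sin x
image of sin x: (4/5)cos x + (3/5)sin x
each image's coordinates form column j of the matrix


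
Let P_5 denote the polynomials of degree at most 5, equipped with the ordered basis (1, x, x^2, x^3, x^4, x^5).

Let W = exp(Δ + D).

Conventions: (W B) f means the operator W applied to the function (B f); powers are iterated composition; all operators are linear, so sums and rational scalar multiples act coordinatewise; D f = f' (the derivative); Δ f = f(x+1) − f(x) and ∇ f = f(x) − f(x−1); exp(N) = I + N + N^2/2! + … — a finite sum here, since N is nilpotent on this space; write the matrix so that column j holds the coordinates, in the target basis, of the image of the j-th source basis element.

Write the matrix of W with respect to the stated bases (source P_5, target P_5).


image of 1: 1
image of x: x + 2
image of x^2: x^2 + 4x + 5
image of x^3: x^3 + 6x^2 + 15x + 15
image of x^4: x^4 + 8x^3 + 30x^2 + 60x + 52
image of x^5: x^5 + 10x^4 + 50x^3 + 150x^2 + 260x + 203
each image's coordinates form column j of the matrix

the matrix is [[1, 2, 5, 15, 52, 203]; [0, 1, 4, 15, 60, 260]; [0, 0, 1, 6, 30, 150]; [0, 0, 0, 1, 8, 50]; [0, 0, 0, 0, 1, 10]; [0, 0, 0, 0, 0, 1]] (rows listed top to bottom)


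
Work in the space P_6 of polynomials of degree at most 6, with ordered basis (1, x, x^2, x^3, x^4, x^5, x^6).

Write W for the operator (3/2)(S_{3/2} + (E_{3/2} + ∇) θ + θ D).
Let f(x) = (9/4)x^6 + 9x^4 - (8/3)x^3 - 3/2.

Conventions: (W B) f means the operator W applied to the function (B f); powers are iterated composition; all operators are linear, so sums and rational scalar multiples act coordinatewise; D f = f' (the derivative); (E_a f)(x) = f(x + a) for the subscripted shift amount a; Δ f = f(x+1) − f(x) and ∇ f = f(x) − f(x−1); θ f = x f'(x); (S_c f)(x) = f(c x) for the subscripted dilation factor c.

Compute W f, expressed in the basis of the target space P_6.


S_{3/2} f = (6561/256)x^6 + (729/16)x^4 - 9x^3 - 3/2
θ f = (27/2)x^6 + 36x^4 - 8x^3
E_{3/2} θ f = (27/2)x^6 + (243/2)x^5 + (3933/8)x^4 + (4477/4)x^3 + (47205/32)x^2 + (33507/32)x + 39555/128
∇ θ f = 81x^5 - (405/2)x^4 + 414x^3 - (885/2)x^2 + 249x - 115/2
(E_{3/2} + ∇) θ f = (27/2)x^6 + (405/2)x^5 + (2313/8)x^4 + (6133/4)x^3 + (33045/32)x^2 + (41475/32)x + 32195/128
D f = (27/2)x^5 + 36x^3 - 8x^2
θ D f = (135/2)x^5 + 108x^3 - 16x^2
(S_{3/2} + (E_{3/2} + ∇) θ + θ D) f = (10017/256)x^6 + 270x^5 + (5355/16)x^4 + (6529/4)x^3 + (32533/32)x^2 + (41475/32)x + 32003/128
((3/2)(S_{3/2} + (E_{3/2} + ∇) θ + θ D)) f = (30051/512)x^6 + 405x^5 + (16065/32)x^4 + (19587/8)x^3 + (97599/64)x^2 + (124425/64)x + 96009/256

the result is g(x) = (30051/512)x^6 + 405x^5 + (16065/32)x^4 + (19587/8)x^3 + (97599/64)x^2 + (124425/64)x + 96009/256


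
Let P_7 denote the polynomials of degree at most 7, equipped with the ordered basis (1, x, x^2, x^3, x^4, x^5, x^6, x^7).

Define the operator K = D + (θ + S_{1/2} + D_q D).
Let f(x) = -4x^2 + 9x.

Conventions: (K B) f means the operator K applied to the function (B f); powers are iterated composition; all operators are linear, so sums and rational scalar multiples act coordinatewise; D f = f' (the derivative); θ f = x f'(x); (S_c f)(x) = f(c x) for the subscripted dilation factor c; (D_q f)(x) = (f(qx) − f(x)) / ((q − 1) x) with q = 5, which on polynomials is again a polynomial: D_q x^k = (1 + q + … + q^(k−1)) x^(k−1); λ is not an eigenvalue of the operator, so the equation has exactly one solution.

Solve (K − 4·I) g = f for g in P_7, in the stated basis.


write g with unknown coordinates in the stated basis and equate coefficients in (K − 4·I) g = f
solving from the highest basis element down gives g = (16/7)x^2 - (62/35)x + 14/15
check: K g = (36/7)x^2 + (67/35)x + 56/15
so K g − 4·g = -4x^2 + 9x = f ✓

the result is g(x) = (16/7)x^2 - (62/35)x + 14/15


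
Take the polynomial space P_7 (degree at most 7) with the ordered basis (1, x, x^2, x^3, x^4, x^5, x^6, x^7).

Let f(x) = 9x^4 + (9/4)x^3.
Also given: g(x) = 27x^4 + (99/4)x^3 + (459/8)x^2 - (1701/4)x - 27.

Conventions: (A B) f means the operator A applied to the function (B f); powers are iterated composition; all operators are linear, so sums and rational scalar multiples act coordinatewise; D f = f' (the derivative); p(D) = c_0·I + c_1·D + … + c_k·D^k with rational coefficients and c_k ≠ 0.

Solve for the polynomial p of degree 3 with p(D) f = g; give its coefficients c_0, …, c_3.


D^0 f = 9x^4 + (9/4)x^3
D^1 f = 36x^3 + (27/4)x^2
D^2 f = 108x^2 + (27/2)x
D^3 f = 216x + 27/2
matching coefficients of g against c_0 f + c_1 Df + … from the top degree down determines the c_i
solution: c_0 = 3, c_1 = 1/2, c_2 = 1/2, c_3 = -2

p(D) = 3·I + (1/2)·D + (1/2)·D^2 − 2·D^3, i.e. c_0 = 3, c_1 = 1/2, c_2 = 1/2, c_3 = -2


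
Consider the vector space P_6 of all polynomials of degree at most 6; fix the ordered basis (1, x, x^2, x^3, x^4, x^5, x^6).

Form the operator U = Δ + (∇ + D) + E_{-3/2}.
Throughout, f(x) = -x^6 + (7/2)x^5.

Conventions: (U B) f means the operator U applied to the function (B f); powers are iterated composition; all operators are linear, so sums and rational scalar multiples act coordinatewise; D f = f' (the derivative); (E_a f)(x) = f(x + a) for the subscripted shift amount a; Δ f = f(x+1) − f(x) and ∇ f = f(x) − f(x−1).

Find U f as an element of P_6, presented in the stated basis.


Δ f = -6x^5 + (5/2)x^4 + 15x^3 + 20x^2 + (23/2)x + 5/2
∇ f = -6x^5 + (65/2)x^4 - 55x^3 + 50x^2 - (47/2)x + 9/2
D f = -6x^5 + (35/2)x^4
(∇ + D) f = -12x^5 + 50x^4 - 55x^3 + 50x^2 - (47/2)x + 9/2
E_{-3/2} f = -x^6 + (25/2)x^5 - 60x^4 + (585/4)x^3 - (3105/16)x^2 + (4293/32)x - 1215/32
(Δ + (∇ + D) + E_{-3/2}) f = -x^6 - (11/2)x^5 - (15/2)x^4 + (425/4)x^3 - (1985/16)x^2 + (3909/32)x - 991/32

g(x) = -x^6 - (11/2)x^5 - (15/2)x^4 + (425/4)x^3 - (1985/16)x^2 + (3909/32)x - 991/32


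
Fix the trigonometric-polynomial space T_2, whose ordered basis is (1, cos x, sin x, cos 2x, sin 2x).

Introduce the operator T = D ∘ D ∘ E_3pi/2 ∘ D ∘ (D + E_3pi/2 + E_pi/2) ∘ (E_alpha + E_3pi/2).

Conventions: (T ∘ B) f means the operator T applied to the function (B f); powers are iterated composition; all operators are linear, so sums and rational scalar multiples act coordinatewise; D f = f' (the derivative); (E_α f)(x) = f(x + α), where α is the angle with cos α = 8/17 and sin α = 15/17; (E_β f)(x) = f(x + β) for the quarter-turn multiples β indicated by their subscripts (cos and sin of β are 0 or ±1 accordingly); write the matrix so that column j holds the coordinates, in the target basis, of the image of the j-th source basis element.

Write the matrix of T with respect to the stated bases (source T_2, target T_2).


image of 1: 0
image of cos x: -(2/17)cos x + (8/17)sin x
image of sin x: -(8/17)cos x - (2/17)sin x
image of cos 2x: (11040/289)cos 2x - (3360/289)sin 2x
image of sin 2x: (3360/289)cos 2x + (11040/289)sin 2x
each image's coordinates form column j of the matrix

the matrix is [[0, 0, 0, 0, 0]; [0, -2/17, -8/17, 0, 0]; [0, 8/17, -2/17, 0, 0]; [0, 0, 0, 11040/289, 3360/289]; [0, 0, 0, -3360/289, 11040/289]] (rows listed top to bottom)


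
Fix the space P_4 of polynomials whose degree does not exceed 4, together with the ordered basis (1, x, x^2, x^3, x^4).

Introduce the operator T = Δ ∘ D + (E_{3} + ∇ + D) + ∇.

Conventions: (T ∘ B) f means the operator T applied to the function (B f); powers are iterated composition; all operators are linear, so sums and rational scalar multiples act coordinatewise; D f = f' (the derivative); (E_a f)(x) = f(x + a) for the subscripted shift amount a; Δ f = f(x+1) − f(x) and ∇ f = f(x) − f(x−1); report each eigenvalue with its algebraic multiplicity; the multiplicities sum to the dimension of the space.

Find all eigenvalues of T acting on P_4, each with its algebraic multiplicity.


image of 1: 1
image of x: x + 6
image of x^2: x^2 + 12x + 9
image of x^3: x^3 + 18x^2 + 27x + 32
image of x^4: x^4 + 24x^3 + 54x^2 + 128x + 83
the matrix is upper triangular; its diagonal is (1, 1, 1, 1, 1)
for a triangular matrix the eigenvalues are the diagonal entries, with algebraic multiplicity their repetition count

λ = 1 (multiplicity 5)


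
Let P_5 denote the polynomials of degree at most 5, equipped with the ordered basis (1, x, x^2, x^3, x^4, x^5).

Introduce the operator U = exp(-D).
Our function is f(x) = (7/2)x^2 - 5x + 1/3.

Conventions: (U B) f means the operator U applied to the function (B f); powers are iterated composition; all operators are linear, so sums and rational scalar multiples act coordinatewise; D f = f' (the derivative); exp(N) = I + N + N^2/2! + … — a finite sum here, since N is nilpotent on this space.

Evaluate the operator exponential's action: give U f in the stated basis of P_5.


order-1 term: -7x + 5
order-2 term: 7/2
the series for exp(-D) f terminates at order 2
exp(-D) f = (7/2)x^2 - 12x + 53/6

g(x) = (7/2)x^2 - 12x + 53/6


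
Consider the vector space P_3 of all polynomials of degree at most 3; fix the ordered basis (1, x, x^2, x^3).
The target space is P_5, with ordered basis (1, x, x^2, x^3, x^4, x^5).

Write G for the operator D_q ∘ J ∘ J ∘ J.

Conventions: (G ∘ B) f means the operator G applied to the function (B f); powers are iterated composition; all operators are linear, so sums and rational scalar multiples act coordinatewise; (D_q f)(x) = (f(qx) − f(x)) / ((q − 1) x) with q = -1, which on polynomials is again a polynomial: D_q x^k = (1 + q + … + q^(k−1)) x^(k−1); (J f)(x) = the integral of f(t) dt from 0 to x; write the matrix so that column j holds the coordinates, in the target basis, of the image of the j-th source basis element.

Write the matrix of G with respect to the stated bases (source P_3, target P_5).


the matrix is [[0, 0, 0, 0]; [0, 0, 0, 0]; [1/6, 0, 0, 0]; [0, 0, 0, 0]; [0, 0, 1/60, 0]; [0, 0, 0, 0]] (rows listed top to bottom)

image of 1: (1/6)x^2
image of x: 0
image of x^2: (1/60)x^4
image of x^3: 0
each image's coordinates form column j of the matrix


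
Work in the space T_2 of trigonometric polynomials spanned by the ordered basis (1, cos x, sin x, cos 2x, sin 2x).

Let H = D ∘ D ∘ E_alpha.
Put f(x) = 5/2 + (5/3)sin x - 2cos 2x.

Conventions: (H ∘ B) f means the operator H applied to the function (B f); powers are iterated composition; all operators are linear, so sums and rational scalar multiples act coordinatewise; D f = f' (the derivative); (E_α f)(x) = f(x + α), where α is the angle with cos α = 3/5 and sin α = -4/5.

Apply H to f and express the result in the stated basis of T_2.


g(x) = (4/3)cos x - sin x - (56/25)cos 2x + (192/25)sin 2x

E_alpha f = 5/2 - (4/3)cos x + sin x + (14/25)cos 2x - (48/25)sin 2x
D E_alpha f = cos x + (4/3)sin x - (96/25)cos 2x - (28/25)sin 2x
D D E_alpha f = (4/3)cos x - sin x - (56/25)cos 2x + (192/25)sin 2x


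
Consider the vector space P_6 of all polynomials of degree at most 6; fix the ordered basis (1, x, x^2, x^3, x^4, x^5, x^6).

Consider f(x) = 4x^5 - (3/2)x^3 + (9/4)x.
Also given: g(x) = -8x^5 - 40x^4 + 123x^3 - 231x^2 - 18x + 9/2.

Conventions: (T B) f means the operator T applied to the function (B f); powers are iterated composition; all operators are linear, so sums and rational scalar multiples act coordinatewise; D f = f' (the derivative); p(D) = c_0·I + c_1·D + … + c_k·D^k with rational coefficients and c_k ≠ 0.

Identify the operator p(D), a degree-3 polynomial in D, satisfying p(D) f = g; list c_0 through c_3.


D^0 f = 4x^5 - (3/2)x^3 + (9/4)x
D^1 f = 20x^4 - (9/2)x^2 + 9/4
D^2 f = 80x^3 - 9x
D^3 f = 240x^2 - 9
matching coefficients of g against c_0 f + c_1 Df + … from the top degree down determines the c_i
solution: c_0 = -2, c_1 = -2, c_2 = 3/2, c_3 = -1

c_0 = -2, c_1 = -2, c_2 = 3/2, c_3 = -1


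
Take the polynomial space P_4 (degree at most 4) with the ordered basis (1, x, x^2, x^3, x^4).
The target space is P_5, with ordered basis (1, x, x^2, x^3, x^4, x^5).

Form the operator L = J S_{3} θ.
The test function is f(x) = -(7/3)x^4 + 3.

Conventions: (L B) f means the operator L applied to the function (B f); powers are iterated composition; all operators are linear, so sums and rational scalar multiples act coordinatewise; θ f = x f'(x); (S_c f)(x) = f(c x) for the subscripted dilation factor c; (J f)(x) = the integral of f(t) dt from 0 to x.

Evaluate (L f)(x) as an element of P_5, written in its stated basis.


θ f = -(28/3)x^4
S_{3} θ f = -756x^4
J S_{3} θ f = -(756/5)x^5

g(x) = -(756/5)x^5


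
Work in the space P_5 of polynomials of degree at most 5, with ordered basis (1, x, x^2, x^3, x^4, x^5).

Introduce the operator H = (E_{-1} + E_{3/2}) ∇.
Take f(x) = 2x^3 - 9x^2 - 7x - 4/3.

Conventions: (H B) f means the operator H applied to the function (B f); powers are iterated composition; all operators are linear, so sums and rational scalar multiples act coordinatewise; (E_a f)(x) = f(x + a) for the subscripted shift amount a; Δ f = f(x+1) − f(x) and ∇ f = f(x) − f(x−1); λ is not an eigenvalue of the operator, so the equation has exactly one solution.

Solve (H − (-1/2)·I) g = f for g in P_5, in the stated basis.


g(x) = 4x^3 - 66x^2 + 538x - 7106/3

write g with unknown coordinates in the stated basis and equate coefficients in (H − (-1/2)·I) g = f
solving from the highest basis element down gives g = 4x^3 - 66x^2 + 538x - 7106/3
check: H g = 24x^2 - 276x + 1183
so H g − (-1/2)·g = 2x^3 - 9x^2 - 7x - 4/3 = f ✓


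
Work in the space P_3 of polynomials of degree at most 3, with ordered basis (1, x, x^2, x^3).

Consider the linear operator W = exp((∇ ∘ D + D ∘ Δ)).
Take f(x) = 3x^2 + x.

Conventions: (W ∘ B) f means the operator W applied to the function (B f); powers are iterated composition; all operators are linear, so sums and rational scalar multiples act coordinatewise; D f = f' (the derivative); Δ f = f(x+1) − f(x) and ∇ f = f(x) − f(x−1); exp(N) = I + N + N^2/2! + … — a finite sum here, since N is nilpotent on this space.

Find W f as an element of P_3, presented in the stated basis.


the result is g(x) = 3x^2 + x + 12

order-1 term: 12
the series for exp((∇ ∘ D + D ∘ Δ)) f terminates at order 1
exp((∇ ∘ D + D ∘ Δ)) f = 3x^2 + x + 12


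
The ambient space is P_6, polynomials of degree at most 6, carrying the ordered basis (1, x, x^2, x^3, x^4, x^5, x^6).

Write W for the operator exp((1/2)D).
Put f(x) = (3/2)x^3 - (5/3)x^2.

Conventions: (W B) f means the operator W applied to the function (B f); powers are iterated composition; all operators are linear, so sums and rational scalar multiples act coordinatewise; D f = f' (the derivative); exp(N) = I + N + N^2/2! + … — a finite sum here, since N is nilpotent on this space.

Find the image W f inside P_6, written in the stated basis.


order-1 term: (9/4)x^2 - (5/3)x
order-2 term: (9/8)x - 5/12
order-3 term: 3/16
the series for exp((1/2)D) f terminates at order 3
exp((1/2)D) f = (3/2)x^3 + (7/12)x^2 - (13/24)x - 11/48

the result is g(x) = (3/2)x^3 + (7/12)x^2 - (13/24)x - 11/48


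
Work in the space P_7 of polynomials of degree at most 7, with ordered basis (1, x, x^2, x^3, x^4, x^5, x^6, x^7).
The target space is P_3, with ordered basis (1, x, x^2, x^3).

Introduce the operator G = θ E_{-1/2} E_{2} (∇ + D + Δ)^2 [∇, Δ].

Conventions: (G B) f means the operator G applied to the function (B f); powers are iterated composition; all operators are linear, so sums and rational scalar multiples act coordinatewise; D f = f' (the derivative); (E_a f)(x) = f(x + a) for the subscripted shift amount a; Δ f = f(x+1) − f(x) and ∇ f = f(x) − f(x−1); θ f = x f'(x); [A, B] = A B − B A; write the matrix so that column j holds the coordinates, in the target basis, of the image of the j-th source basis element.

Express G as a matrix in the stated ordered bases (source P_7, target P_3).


the matrix is [[0, 0, 0, 0, 0, 0, 0, 0]; [0, 0, 0, 0, 0, 0, 0, 0]; [0, 0, 0, 0, 0, 0, 0, 0]; [0, 0, 0, 0, 0, 0, 0, 0]] (rows listed top to bottom)

image of 1: 0
image of x: 0
image of x^2: 0
image of x^3: 0
image of x^4: 0
image of x^5: 0
image of x^6: 0
image of x^7: 0
each image's coordinates form column j of the matrix


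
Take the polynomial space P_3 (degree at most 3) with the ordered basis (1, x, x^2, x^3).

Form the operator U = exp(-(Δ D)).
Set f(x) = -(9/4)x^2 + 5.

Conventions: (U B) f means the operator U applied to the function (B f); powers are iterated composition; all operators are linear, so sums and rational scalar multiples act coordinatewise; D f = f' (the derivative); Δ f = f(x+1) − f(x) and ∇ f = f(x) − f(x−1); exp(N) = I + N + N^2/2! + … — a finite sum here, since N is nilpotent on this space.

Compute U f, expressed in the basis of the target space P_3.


the image equals g(x) = -(9/4)x^2 + 19/2

order-1 term: 9/2
the series for exp(-(Δ D)) f terminates at order 1
exp(-(Δ D)) f = -(9/4)x^2 + 19/2


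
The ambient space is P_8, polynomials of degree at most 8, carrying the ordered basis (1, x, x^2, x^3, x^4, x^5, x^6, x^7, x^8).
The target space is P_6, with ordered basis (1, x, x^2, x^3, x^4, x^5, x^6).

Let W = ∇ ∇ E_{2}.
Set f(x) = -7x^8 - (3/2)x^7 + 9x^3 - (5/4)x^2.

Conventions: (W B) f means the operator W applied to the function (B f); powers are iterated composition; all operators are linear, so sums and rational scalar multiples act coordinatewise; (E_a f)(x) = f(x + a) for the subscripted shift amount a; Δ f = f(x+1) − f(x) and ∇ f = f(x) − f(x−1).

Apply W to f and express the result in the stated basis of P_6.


E_{2} f = -7x^8 - (227/2)x^7 - 805x^6 - 3262x^5 - 8260x^4 - 13375x^3 - (53997/4)x^2 - 7737x - 1917
∇ E_{2} f = -56x^7 - (1197/2)x^6 - (5677/2)x^5 - (15435/2)x^4 - (25879/2)x^3 - (26595/2)x^2 - 7695x - 7665/4
∇ ∇ E_{2} f = -392x^6 - 2415x^5 - 7175x^4 - 12495x^3 - 13097x^2 - 7653x - 3831/2

the result is g(x) = -392x^6 - 2415x^5 - 7175x^4 - 12495x^3 - 13097x^2 - 7653x - 3831/2
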